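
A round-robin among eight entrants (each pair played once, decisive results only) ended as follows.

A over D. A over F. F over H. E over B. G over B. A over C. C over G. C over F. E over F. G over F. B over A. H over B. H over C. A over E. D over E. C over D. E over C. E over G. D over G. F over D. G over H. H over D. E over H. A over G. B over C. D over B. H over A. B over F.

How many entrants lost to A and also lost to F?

A beat: C, D, E, F, G.
F beat: D, H.
Both beat: D — 1.

1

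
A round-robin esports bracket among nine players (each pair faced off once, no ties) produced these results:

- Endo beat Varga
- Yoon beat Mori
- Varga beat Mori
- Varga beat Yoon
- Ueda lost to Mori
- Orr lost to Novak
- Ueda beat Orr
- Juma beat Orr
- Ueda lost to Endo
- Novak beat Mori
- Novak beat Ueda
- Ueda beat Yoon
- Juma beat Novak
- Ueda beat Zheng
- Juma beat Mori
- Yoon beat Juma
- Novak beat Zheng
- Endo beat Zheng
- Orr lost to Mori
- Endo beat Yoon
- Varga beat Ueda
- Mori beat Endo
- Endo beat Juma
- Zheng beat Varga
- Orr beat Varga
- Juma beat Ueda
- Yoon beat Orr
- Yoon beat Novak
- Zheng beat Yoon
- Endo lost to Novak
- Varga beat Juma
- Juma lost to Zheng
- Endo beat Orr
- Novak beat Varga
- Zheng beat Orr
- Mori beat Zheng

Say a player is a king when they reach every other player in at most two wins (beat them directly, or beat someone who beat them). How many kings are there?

5

Varga reaches everyone (king).
Endo reaches everyone (king).
Juma reaches everyone (king).
Novak reaches everyone (king).
Zheng cannot reach Endo in two steps.
Ueda cannot reach Endo in two steps.
Mori cannot reach Novak in two steps.
Yoon reaches everyone (king).
Orr cannot reach Endo, Novak, Zheng in two steps.
Kings: Varga, Endo, Juma, Novak, Yoon — 5.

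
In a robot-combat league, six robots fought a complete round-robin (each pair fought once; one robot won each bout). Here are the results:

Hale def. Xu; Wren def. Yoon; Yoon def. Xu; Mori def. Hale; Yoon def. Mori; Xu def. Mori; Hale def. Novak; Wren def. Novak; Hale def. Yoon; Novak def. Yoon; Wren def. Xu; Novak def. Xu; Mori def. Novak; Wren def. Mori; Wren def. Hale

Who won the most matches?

Win totals: Yoon 2, Hale 3, Mori 2, Novak 2, Wren 5, Xu 1.
Wren leads with 5 wins (next highest: 3).

Wren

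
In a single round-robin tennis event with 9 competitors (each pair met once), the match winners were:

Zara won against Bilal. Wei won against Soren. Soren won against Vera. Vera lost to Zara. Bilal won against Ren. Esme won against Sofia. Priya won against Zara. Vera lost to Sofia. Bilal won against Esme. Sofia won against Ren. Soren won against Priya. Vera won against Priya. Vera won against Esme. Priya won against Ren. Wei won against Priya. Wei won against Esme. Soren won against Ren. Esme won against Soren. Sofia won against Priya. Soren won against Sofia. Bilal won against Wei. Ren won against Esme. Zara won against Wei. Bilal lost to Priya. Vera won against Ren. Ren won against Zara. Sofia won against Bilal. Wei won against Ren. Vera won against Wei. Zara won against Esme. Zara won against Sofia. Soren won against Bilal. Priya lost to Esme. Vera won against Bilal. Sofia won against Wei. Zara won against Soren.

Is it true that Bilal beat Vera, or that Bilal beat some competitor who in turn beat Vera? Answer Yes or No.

Bilal did not beat Vera directly.
Bilal beat Ren, Wei, Esme, but each of them lost to Vera. No two-step path.

No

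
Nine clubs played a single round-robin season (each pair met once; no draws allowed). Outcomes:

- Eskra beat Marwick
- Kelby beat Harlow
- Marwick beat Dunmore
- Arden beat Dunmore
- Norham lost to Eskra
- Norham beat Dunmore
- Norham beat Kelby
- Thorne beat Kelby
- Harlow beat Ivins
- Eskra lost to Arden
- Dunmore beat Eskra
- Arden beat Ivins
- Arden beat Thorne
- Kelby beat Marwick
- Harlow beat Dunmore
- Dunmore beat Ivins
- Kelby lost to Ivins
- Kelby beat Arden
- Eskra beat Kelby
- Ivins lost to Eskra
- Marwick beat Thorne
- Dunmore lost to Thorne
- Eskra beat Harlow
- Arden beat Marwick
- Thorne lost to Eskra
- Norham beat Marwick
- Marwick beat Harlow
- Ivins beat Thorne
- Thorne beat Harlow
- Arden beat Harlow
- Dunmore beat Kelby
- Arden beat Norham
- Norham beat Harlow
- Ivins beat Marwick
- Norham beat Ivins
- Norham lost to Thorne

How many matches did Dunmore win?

Dunmore's results: beat Eskra, Ivins, Kelby; lost to Thorne, Marwick, Arden, Harlow, Norham.
That is 3 wins.

3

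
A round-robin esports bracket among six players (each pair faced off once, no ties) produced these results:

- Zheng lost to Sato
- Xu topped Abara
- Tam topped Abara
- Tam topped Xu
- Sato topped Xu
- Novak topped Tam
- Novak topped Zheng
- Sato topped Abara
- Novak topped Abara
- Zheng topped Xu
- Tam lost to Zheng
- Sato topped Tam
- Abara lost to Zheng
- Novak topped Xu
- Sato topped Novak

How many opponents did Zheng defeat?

3

Zheng's results: beat Abara, Xu, Tam; lost to Sato, Novak.
That is 3 wins.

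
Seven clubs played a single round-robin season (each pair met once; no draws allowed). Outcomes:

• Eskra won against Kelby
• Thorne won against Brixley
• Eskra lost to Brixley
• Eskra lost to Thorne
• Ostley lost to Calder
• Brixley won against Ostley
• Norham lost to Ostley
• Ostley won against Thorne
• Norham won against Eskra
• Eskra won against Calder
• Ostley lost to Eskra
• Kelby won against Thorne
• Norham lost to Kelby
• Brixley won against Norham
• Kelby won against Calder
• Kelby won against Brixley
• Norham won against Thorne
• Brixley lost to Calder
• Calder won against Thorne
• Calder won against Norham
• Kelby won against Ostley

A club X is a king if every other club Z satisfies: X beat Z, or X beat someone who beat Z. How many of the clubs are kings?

5

Brixley reaches everyone (king).
Norham reaches everyone (king).
Eskra reaches everyone (king).
Kelby reaches everyone (king).
Calder cannot reach Kelby in two steps.
Thorne reaches everyone (king).
Ostley cannot reach Kelby, Calder in two steps.
Kings: Brixley, Norham, Eskra, Kelby, Thorne — 5.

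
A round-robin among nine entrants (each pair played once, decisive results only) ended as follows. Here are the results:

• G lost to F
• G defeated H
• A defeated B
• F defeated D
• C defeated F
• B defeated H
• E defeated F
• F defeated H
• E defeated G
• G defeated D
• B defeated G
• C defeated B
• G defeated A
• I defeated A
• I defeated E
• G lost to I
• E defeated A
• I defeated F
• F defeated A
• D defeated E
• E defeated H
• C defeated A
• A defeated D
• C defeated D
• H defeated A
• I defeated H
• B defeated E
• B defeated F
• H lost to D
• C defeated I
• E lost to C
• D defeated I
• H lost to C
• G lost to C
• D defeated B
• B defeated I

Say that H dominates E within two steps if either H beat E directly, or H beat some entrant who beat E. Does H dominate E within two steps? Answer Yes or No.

H did not beat E directly.
H beat A, but each of them lost to E. No two-step path.

No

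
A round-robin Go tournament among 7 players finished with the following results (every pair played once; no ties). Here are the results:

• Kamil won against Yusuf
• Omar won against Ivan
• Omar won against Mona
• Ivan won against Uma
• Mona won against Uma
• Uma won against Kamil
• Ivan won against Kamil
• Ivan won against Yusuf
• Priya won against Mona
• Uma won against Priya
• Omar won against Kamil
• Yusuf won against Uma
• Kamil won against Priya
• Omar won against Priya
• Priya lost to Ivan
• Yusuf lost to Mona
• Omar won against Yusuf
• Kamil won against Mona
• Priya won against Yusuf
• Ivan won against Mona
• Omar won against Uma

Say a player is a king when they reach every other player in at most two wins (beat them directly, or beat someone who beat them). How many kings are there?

1

Kamil cannot reach Ivan, Omar in two steps.
Priya cannot reach Kamil, Ivan, Omar in two steps.
Yusuf cannot reach Ivan, Omar, Mona in two steps.
Uma cannot reach Ivan, Omar in two steps.
Ivan cannot reach Omar in two steps.
Omar reaches everyone (king).
Mona cannot reach Ivan, Omar in two steps.
Kings: Omar — 1.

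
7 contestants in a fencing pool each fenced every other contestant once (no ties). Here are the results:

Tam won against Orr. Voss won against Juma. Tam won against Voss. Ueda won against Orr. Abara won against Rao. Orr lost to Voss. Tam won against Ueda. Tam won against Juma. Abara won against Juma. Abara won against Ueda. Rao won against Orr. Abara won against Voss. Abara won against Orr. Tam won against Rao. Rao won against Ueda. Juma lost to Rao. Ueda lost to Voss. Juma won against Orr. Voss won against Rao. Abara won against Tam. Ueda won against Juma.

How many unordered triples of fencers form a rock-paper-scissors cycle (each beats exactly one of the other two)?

Win totals: Tam 5, Orr 0, Juma 1, Ueda 2, Abara 6, Voss 4, Rao 3.
A fencer with w wins dominates both others in C(w,2) triples; summing gives 10 + 0 + 0 + 1 + 15 + 6 + 3 = 35 transitive triples.
Total triples C(7,3) = 35, so cyclic triples = 35 − 35 = 0.

0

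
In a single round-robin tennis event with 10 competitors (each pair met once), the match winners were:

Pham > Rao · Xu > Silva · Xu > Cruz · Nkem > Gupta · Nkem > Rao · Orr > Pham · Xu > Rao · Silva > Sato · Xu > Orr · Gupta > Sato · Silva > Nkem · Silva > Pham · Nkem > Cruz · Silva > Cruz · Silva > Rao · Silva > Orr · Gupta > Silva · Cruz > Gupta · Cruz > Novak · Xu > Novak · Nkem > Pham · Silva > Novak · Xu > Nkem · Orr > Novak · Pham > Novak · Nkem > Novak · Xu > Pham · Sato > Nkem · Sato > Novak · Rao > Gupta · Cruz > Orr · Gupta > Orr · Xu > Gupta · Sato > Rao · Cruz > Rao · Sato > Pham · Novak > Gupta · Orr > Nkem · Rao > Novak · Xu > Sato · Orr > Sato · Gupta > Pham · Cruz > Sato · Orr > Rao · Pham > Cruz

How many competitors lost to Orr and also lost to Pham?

Orr beat: Sato, Rao, Nkem, Novak, Pham.
Pham beat: Rao, Novak, Cruz.
Both beat: Rao, Novak — 2.

2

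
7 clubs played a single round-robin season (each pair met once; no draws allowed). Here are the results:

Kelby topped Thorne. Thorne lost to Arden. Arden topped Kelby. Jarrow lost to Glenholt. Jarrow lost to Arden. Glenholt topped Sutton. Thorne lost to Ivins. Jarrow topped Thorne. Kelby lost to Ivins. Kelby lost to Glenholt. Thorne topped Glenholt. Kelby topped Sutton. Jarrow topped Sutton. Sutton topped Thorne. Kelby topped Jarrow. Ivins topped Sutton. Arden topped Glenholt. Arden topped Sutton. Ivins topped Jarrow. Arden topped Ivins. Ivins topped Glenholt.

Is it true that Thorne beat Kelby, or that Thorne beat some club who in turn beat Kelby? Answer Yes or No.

Thorne did not beat Kelby directly.
Thorne beat Glenholt. Of those, Glenholt beat Kelby.

Yes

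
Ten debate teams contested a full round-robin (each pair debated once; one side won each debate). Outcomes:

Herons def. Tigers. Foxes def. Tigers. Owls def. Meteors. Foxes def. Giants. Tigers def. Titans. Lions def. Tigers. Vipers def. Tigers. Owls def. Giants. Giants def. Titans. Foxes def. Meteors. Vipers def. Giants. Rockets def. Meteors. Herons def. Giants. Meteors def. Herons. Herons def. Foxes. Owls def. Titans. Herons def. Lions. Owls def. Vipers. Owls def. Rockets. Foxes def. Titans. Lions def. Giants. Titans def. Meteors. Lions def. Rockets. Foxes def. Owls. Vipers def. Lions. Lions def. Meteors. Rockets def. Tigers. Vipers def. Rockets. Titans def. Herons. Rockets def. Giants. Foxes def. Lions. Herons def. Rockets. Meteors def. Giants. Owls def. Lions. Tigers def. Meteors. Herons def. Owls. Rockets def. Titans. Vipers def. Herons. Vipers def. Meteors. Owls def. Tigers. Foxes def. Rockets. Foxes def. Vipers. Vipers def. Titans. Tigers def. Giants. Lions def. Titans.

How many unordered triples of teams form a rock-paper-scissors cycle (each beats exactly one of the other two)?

14

Win totals: Lions 5, Titans 2, Foxes 8, Tigers 3, Owls 7, Rockets 4, Meteors 2, Giants 1, Vipers 7, Herons 6.
A team with w wins dominates both others in C(w,2) triples; summing gives 10 + 1 + 28 + 3 + 21 + 6 + 1 + 0 + 21 + 15 = 106 transitive triples.
Total triples C(10,3) = 120, so cyclic triples = 120 − 106 = 14.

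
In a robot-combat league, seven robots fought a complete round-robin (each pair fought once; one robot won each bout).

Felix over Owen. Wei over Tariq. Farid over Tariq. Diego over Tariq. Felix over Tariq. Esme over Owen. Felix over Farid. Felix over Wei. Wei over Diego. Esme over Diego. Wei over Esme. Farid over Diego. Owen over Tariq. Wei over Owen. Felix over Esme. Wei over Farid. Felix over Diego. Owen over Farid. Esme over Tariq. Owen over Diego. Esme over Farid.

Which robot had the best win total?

Win totals: Tariq 0, Wei 5, Farid 2, Diego 1, Owen 3, Felix 6, Esme 4.
Felix leads with 6 wins (next highest: 5).

Felix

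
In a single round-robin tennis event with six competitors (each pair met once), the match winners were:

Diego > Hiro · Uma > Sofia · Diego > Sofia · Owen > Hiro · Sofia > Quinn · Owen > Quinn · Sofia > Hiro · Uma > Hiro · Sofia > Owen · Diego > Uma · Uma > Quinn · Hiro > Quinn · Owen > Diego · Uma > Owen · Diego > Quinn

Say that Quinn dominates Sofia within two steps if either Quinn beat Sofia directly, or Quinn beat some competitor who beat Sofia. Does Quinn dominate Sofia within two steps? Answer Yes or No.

No

Quinn did not beat Sofia directly.
Quinn beat no one, so there is no intermediate competitor.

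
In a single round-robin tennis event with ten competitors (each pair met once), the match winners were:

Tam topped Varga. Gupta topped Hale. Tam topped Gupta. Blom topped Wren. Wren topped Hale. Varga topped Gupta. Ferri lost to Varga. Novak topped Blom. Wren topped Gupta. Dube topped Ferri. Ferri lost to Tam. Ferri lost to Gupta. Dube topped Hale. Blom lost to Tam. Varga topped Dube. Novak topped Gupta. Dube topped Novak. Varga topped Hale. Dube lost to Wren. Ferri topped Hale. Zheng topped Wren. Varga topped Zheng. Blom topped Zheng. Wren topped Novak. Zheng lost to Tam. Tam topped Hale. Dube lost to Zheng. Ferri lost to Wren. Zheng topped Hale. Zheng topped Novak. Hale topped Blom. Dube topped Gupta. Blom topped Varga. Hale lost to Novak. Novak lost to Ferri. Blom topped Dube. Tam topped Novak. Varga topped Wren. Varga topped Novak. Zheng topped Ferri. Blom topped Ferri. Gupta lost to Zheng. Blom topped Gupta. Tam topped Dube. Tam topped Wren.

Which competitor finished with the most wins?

Win totals: Ferri 2, Novak 3, Dube 4, Zheng 6, Varga 7, Gupta 2, Tam 9, Blom 6, Hale 1, Wren 5.
Tam leads with 9 wins (next highest: 7).

Tam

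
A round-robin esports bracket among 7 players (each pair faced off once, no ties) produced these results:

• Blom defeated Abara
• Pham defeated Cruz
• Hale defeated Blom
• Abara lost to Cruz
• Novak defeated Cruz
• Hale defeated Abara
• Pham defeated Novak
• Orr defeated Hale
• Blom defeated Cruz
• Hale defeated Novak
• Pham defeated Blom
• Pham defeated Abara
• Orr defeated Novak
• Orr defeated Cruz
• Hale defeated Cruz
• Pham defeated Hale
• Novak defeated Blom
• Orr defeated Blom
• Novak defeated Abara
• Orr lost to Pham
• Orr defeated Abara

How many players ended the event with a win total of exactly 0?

Win totals: Blom 2, Pham 6, Hale 4, Novak 3, Cruz 1, Abara 0, Orr 5.
Exactly 0: Abara — 1 player.

1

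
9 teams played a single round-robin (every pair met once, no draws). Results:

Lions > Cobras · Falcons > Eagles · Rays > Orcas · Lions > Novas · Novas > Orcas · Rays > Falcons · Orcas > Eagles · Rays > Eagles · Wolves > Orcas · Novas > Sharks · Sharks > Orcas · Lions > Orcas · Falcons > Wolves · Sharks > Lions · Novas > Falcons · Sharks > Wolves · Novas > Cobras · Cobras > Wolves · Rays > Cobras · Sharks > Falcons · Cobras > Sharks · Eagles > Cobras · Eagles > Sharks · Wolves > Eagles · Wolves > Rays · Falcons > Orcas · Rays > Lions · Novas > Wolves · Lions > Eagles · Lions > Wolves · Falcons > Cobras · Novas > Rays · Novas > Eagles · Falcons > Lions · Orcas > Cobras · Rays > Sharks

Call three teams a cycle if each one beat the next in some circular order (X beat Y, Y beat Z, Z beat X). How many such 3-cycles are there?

16

Win totals: Eagles 2, Novas 7, Cobras 2, Wolves 3, Sharks 4, Falcons 5, Rays 6, Lions 5, Orcas 2.
A team with w wins dominates both others in C(w,2) triples; summing gives 1 + 21 + 1 + 3 + 6 + 10 + 15 + 10 + 1 = 68 transitive triples.
Total triples C(9,3) = 84, so cyclic triples = 84 − 68 = 16.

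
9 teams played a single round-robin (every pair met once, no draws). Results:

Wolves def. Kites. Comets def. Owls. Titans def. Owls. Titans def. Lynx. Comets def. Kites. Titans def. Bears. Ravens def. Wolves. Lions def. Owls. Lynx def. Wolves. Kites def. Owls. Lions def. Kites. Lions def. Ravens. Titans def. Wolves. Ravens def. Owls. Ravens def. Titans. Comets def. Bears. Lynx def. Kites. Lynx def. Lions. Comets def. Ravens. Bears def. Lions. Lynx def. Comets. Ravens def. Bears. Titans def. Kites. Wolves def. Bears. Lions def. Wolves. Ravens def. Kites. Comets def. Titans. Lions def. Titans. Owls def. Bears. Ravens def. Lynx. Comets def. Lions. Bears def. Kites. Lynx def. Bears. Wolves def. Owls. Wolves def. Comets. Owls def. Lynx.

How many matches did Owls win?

Owls' results: beat Lynx, Bears; lost to Ravens, Kites, Wolves, Lions, Titans, Comets.
That is 2 wins.

2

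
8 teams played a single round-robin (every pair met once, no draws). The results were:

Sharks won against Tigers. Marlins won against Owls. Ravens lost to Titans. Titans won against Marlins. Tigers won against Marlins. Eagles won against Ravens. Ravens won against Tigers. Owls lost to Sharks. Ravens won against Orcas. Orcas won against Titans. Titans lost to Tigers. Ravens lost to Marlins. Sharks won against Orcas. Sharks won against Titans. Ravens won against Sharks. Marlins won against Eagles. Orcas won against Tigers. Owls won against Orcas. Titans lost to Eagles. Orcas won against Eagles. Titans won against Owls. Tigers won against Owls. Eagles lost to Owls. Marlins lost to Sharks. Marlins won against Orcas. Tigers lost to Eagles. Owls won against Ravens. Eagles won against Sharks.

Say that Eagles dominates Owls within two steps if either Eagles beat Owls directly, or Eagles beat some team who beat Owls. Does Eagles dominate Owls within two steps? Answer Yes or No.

Eagles did not beat Owls directly.
Eagles beat Titans, Sharks, Ravens, Tigers. Of those, Titans beat Owls.

Yes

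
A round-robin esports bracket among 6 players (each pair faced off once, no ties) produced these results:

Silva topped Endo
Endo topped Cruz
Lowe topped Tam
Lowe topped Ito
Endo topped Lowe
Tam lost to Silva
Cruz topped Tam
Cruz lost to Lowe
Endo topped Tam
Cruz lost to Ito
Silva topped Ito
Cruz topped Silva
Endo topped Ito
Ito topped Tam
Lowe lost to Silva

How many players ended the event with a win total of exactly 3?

1

Win totals: Lowe 3, Tam 0, Cruz 2, Endo 4, Silva 4, Ito 2.
Exactly 3: Lowe — 1 player.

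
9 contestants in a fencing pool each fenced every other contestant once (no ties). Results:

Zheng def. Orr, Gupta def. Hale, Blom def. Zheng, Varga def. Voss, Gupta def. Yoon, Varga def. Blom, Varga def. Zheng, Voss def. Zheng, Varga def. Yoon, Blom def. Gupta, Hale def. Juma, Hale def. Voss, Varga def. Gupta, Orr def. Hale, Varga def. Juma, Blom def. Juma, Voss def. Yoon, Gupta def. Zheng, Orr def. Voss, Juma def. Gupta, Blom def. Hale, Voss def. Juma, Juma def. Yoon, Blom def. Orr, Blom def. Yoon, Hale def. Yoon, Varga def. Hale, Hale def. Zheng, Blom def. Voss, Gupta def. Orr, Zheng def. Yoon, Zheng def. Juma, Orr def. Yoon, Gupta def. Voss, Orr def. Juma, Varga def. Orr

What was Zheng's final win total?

Zheng's results: beat Juma, Yoon, Orr; lost to Voss, Varga, Hale, Gupta, Blom.
That is 3 wins.

3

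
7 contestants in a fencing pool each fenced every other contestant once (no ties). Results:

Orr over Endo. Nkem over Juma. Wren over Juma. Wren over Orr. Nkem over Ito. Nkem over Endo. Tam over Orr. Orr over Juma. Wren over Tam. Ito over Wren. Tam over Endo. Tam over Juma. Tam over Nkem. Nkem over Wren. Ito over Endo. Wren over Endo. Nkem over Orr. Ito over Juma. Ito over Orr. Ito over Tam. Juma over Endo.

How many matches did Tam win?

4

Tam's results: beat Juma, Nkem, Endo, Orr; lost to Wren, Ito.
That is 4 wins.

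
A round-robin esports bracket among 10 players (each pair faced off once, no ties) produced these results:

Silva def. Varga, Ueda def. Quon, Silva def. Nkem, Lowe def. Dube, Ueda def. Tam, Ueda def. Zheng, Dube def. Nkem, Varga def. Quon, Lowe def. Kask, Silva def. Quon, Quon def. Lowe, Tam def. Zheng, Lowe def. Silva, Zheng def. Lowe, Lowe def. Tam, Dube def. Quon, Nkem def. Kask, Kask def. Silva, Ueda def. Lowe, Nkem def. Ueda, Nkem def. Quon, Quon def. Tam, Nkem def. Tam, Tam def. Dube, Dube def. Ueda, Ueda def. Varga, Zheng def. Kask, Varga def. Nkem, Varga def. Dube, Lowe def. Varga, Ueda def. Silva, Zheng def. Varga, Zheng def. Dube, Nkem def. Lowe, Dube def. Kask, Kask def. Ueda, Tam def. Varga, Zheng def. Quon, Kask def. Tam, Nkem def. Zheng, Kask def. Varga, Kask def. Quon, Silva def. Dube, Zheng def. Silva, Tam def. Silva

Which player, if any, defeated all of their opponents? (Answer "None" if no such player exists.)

Highest win total is Zheng with 6 (out of 9 possible).
Zheng lost to Nkem, Ueda, Tam, so no player went undefeated.

None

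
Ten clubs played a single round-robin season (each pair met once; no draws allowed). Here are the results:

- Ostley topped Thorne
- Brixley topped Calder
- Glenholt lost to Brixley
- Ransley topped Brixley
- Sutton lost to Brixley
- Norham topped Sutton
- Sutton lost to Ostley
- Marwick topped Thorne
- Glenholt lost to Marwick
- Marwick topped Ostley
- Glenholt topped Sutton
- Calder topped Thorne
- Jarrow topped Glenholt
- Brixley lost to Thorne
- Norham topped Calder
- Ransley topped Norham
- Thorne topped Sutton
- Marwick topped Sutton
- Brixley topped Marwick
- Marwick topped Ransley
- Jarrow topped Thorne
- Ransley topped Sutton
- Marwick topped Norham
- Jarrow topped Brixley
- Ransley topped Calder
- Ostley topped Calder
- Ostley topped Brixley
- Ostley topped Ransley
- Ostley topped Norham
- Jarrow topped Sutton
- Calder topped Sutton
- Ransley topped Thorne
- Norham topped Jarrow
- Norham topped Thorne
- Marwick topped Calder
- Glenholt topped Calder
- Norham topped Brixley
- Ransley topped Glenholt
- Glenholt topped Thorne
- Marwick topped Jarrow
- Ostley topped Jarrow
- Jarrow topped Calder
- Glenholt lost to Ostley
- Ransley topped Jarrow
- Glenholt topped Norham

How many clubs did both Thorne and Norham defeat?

2

Thorne beat: Sutton, Brixley.
Norham beat: Sutton, Thorne, Calder, Jarrow, Brixley.
Both beat: Sutton, Brixley — 2.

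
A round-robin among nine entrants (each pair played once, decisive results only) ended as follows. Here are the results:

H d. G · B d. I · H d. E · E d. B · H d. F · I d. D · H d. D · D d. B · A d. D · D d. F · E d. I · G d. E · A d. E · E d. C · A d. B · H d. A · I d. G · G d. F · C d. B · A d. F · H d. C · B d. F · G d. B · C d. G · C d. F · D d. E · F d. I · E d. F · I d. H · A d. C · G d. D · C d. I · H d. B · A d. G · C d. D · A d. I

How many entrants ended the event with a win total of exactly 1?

1

Win totals: A 7, B 2, C 5, D 3, E 4, F 1, G 4, H 7, I 3.
Exactly 1: F — 1 entrant.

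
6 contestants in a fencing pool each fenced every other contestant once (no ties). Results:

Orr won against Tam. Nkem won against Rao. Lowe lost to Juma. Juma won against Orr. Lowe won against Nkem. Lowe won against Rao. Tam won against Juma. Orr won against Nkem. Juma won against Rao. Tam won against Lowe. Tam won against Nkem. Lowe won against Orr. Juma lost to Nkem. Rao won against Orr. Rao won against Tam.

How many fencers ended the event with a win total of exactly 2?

3

Win totals: Lowe 3, Nkem 2, Tam 3, Juma 3, Rao 2, Orr 2.
Exactly 2: Nkem, Rao, Orr — 3 fencers.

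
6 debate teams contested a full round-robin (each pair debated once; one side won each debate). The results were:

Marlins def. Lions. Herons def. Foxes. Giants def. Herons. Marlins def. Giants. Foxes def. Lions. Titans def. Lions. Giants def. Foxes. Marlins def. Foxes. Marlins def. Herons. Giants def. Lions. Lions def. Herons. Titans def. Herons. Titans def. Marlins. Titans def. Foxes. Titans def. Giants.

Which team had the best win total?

Titans

Win totals: Foxes 1, Giants 3, Marlins 4, Titans 5, Lions 1, Herons 1.
Titans leads with 5 wins (next highest: 4).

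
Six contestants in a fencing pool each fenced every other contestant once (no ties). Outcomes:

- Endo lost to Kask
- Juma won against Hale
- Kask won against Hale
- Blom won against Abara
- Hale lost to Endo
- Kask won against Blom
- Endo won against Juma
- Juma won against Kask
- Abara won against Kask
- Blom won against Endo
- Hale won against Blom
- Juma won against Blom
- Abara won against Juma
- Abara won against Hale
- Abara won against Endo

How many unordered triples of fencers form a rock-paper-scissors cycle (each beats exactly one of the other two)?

Win totals: Hale 1, Abara 4, Kask 3, Juma 3, Endo 2, Blom 2.
A fencer with w wins dominates both others in C(w,2) triples; summing gives 0 + 6 + 3 + 3 + 1 + 1 = 14 transitive triples.
Total triples C(6,3) = 20, so cyclic triples = 20 − 14 = 6.

6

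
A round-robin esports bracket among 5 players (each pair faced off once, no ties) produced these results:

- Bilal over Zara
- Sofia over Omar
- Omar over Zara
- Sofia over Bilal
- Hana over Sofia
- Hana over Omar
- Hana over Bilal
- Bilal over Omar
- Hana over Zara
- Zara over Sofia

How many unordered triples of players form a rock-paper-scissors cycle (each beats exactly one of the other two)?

2

Win totals: Hana 4, Omar 1, Zara 1, Bilal 2, Sofia 2.
A player with w wins dominates both others in C(w,2) triples; summing gives 6 + 0 + 0 + 1 + 1 = 8 transitive triples.
Total triples C(5,3) = 10, so cyclic triples = 10 − 8 = 2.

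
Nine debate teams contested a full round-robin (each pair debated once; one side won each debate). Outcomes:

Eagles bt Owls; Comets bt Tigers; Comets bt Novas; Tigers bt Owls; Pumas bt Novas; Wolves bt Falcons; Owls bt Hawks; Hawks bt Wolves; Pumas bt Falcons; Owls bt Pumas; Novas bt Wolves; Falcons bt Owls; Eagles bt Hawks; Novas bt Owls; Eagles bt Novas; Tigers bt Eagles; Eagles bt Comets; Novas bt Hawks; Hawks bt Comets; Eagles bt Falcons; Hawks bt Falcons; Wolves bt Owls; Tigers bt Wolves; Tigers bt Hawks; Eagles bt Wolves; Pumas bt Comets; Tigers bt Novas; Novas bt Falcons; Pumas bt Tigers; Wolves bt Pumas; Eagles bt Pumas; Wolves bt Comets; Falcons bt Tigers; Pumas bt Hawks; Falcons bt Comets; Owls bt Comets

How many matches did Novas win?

4

Novas' results: beat Owls, Falcons, Wolves, Hawks; lost to Pumas, Comets, Tigers, Eagles.
That is 4 wins.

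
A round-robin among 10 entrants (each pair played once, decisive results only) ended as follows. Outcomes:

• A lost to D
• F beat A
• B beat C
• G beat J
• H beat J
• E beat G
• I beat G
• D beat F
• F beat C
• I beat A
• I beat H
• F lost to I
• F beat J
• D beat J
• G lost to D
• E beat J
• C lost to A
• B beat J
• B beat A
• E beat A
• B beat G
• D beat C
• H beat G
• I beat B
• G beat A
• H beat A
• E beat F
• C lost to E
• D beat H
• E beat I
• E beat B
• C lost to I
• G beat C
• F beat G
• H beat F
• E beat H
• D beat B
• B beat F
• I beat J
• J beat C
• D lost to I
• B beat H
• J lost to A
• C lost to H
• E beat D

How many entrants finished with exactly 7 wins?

1

Win totals: A 2, B 6, C 0, D 7, E 9, F 4, G 3, H 5, I 8, J 1.
Exactly 7: D — 1 entrant.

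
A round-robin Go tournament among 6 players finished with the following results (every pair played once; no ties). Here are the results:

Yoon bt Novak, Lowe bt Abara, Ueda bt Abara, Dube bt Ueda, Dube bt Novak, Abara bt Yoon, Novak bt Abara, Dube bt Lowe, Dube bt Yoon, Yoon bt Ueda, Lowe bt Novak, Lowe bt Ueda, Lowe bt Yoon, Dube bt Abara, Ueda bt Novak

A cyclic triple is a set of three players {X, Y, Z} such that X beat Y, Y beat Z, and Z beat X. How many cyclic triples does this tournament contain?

2

Of the C(6,3) = 20 triples, the cyclic ones are: {Yoon, Abara, Novak}; {Yoon, Abara, Ueda}.
That is 2.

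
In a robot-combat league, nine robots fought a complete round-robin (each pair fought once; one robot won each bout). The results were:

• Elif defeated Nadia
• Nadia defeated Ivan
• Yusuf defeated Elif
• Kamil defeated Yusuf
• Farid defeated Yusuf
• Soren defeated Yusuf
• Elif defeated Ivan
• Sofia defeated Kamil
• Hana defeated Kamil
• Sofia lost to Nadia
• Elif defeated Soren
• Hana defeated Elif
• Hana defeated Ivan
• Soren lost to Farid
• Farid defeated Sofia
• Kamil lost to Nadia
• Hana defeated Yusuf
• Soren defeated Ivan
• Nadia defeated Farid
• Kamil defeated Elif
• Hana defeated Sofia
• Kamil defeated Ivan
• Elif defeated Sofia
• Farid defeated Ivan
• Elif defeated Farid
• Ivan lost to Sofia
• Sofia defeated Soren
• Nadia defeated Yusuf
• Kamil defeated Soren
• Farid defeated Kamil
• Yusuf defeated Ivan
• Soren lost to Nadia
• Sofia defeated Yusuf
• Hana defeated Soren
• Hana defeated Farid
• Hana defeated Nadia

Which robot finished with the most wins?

Hana

Win totals: Soren 2, Kamil 4, Nadia 6, Elif 5, Ivan 0, Sofia 4, Farid 5, Hana 8, Yusuf 2.
Hana leads with 8 wins (next highest: 6).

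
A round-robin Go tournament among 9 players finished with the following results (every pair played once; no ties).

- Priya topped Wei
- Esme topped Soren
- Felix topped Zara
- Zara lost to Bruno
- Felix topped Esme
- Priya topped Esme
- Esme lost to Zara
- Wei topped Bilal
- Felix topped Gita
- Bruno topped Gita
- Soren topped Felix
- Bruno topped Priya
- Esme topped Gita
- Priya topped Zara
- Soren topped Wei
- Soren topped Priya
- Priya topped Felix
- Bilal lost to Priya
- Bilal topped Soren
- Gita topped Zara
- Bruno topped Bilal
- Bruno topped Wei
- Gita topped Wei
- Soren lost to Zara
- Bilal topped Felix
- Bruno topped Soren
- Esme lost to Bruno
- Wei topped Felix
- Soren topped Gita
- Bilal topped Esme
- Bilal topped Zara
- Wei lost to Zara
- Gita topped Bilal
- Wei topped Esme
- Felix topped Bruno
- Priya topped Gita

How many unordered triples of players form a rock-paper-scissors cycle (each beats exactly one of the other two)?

Win totals: Esme 2, Wei 3, Felix 4, Bilal 4, Soren 4, Priya 6, Zara 3, Bruno 7, Gita 3.
A player with w wins dominates both others in C(w,2) triples; summing gives 1 + 3 + 6 + 6 + 6 + 15 + 3 + 21 + 3 = 64 transitive triples.
Total triples C(9,3) = 84, so cyclic triples = 84 − 64 = 20.

20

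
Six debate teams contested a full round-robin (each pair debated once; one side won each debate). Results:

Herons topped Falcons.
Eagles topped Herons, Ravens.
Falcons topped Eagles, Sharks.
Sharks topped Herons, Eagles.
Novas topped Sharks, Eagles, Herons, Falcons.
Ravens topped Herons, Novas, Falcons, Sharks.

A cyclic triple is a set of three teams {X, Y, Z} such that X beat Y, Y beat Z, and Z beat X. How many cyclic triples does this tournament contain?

5

Of the C(6,3) = 20 triples, the cyclic ones are: {Ravens, Novas, Eagles}; {Ravens, Falcons, Eagles}; {Ravens, Sharks, Eagles}; {Falcons, Sharks, Herons}; {Falcons, Eagles, Herons}.
That is 5.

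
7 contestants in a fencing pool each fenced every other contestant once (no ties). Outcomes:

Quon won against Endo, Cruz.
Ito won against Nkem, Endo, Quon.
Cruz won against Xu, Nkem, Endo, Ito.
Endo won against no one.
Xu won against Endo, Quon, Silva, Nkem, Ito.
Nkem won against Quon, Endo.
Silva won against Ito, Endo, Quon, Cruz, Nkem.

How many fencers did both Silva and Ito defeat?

Silva beat: Nkem, Quon, Cruz, Endo, Ito.
Ito beat: Nkem, Quon, Endo.
Both beat: Nkem, Quon, Endo — 3.

3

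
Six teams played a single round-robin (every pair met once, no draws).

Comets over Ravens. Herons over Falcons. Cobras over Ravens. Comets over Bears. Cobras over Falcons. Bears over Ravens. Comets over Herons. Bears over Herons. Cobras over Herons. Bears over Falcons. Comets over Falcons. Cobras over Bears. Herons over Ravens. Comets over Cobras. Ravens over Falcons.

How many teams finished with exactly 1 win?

1

Win totals: Herons 2, Cobras 4, Ravens 1, Comets 5, Falcons 0, Bears 3.
Exactly 1: Ravens — 1 team.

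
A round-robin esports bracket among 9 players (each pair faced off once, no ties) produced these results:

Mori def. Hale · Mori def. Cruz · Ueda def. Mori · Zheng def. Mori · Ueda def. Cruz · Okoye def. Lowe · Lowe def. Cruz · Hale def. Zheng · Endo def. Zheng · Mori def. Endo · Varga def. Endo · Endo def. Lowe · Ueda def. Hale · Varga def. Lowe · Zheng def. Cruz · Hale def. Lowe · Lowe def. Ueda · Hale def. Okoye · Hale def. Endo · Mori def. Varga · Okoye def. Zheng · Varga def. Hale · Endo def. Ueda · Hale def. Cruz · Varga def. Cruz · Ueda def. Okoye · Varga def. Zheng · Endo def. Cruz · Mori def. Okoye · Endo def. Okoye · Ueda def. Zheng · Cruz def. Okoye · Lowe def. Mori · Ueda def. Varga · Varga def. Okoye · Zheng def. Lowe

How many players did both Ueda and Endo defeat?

3

Ueda beat: Okoye, Cruz, Zheng, Hale, Varga, Mori.
Endo beat: Okoye, Ueda, Cruz, Zheng, Lowe.
Both beat: Okoye, Cruz, Zheng — 3.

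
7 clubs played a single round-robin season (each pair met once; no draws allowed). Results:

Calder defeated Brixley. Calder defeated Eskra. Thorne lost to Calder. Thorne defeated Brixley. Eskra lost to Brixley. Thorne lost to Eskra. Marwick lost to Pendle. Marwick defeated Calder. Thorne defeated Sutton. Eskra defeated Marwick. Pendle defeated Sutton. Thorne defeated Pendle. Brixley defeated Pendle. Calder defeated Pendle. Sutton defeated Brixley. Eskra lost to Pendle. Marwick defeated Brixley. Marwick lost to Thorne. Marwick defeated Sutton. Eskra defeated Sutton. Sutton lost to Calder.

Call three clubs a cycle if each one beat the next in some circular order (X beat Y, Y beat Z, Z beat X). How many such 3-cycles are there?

Win totals: Brixley 2, Pendle 3, Marwick 3, Sutton 1, Eskra 3, Calder 5, Thorne 4.
A club with w wins dominates both others in C(w,2) triples; summing gives 1 + 3 + 3 + 0 + 3 + 10 + 6 = 26 transitive triples.
Total triples C(7,3) = 35, so cyclic triples = 35 − 26 = 9.

9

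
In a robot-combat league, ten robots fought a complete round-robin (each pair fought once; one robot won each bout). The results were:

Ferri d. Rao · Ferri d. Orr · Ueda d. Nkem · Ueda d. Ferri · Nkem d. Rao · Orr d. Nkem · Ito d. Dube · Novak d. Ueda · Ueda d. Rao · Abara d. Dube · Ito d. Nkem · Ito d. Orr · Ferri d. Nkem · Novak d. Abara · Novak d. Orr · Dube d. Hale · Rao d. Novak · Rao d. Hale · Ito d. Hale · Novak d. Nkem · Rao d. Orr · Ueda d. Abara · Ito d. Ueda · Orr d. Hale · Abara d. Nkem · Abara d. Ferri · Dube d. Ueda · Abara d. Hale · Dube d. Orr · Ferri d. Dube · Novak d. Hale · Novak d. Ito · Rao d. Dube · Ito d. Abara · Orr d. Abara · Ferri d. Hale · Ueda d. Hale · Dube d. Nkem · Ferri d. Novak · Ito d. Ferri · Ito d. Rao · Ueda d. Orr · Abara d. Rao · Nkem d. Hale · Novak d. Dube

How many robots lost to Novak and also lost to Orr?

Novak beat: Hale, Ito, Orr, Dube, Nkem, Ueda, Abara.
Orr beat: Hale, Nkem, Abara.
Both beat: Hale, Nkem, Abara — 3.

3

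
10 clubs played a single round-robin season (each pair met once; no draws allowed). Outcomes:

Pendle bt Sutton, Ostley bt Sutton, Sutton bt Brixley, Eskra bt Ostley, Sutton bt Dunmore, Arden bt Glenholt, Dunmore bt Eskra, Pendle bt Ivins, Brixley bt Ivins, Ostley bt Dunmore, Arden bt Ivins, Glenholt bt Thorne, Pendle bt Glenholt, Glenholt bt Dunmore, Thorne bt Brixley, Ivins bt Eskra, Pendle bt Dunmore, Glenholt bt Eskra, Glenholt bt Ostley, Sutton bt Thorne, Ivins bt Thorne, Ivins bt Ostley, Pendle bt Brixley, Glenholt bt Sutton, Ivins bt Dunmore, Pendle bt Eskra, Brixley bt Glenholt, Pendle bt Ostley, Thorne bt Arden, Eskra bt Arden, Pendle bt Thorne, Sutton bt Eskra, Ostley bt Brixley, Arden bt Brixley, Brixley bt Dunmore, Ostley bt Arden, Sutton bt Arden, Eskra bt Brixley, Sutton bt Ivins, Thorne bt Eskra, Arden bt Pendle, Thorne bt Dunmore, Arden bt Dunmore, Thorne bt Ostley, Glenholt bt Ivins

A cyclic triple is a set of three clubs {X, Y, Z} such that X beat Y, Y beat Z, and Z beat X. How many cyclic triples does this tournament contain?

Win totals: Ostley 4, Glenholt 6, Arden 5, Sutton 6, Thorne 5, Eskra 3, Dunmore 1, Brixley 3, Ivins 4, Pendle 8.
A club with w wins dominates both others in C(w,2) triples; summing gives 6 + 15 + 10 + 15 + 10 + 3 + 0 + 3 + 6 + 28 = 96 transitive triples.
Total triples C(10,3) = 120, so cyclic triples = 120 − 96 = 24.

24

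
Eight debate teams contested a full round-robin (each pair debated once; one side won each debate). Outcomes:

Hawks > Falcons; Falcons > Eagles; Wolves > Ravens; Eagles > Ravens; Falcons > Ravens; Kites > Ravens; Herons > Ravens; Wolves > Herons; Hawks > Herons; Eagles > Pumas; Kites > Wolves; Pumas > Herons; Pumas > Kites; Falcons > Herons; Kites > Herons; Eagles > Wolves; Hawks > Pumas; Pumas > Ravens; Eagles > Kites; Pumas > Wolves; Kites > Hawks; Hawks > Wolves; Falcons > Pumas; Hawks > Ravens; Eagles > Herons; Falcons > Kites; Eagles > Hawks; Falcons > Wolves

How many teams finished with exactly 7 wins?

0

Win totals: Hawks 5, Wolves 2, Eagles 6, Falcons 6, Kites 4, Ravens 0, Herons 1, Pumas 4.
No team has exactly 7 wins.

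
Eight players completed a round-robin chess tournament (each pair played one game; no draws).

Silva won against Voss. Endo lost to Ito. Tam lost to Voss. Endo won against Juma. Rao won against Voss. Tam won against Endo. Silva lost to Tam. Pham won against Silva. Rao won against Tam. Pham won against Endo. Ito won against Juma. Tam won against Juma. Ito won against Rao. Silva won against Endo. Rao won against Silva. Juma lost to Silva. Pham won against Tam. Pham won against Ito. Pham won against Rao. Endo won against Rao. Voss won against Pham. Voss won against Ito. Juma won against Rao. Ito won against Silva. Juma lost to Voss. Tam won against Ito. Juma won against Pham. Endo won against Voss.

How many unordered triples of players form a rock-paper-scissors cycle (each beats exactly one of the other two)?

18

Win totals: Juma 2, Pham 5, Tam 4, Silva 3, Ito 4, Rao 3, Endo 3, Voss 4.
A player with w wins dominates both others in C(w,2) triples; summing gives 1 + 10 + 6 + 3 + 6 + 3 + 3 + 6 = 38 transitive triples.
Total triples C(8,3) = 56, so cyclic triples = 56 − 38 = 18.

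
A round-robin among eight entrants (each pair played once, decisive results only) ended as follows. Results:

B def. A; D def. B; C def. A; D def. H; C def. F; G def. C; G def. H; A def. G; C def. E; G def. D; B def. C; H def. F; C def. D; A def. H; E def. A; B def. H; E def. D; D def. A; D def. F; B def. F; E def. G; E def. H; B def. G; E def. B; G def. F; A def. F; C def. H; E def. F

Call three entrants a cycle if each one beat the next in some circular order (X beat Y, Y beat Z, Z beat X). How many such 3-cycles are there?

Win totals: A 3, B 5, C 5, D 4, E 6, F 0, G 4, H 1.
An entrant with w wins dominates both others in C(w,2) triples; summing gives 3 + 10 + 10 + 6 + 15 + 0 + 6 + 0 = 50 transitive triples.
Total triples C(8,3) = 56, so cyclic triples = 56 − 50 = 6.

6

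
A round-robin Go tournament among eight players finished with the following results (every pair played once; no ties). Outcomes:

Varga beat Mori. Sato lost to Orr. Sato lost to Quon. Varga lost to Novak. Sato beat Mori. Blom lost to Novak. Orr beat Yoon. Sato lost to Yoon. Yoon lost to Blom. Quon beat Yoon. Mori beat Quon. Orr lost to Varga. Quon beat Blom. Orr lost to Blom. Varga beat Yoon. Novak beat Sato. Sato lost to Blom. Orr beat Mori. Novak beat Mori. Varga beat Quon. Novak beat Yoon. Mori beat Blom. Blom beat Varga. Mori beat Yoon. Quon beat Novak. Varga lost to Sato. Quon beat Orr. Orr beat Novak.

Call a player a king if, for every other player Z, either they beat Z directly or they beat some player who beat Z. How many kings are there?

6

Sato cannot reach Novak in two steps.
Blom reaches everyone (king).
Quon reaches everyone (king).
Yoon cannot reach Blom, Quon, Orr, Novak in two steps.
Varga reaches everyone (king).
Orr reaches everyone (king).
Novak reaches everyone (king).
Mori reaches everyone (king).
Kings: Blom, Quon, Varga, Orr, Novak, Mori — 6.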